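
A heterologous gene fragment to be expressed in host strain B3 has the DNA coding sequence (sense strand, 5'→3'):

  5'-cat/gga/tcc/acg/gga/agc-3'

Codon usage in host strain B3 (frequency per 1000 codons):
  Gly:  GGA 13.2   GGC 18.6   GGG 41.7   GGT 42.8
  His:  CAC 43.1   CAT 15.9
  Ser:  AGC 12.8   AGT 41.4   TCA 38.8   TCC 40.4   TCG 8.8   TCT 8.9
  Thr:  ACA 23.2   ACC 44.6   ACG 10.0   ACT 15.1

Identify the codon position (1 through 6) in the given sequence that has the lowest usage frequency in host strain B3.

Codon 1 CAT (His): 15.9 per 1000.
Codon 2 GGA (Gly): 13.2 per 1000.
Codon 3 TCC (Ser): 40.4 per 1000.
Codon 4 ACG (Thr): 10.0 per 1000.
Codon 5 GGA (Gly): 13.2 per 1000.
Codon 6 AGC (Ser): 12.8 per 1000.
Lowest frequency is 10.0 at codon 4.

4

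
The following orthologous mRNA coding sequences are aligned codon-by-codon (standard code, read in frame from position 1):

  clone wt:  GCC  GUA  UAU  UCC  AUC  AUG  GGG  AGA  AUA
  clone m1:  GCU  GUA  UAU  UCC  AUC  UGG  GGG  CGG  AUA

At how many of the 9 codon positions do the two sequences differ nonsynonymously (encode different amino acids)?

1

Codon 1: GCC Ala / GCU Ala — synonymous.
Codon 2: GUA Val / GUA Val — identical.
Codon 3: UAU Tyr / UAU Tyr — identical.
Codon 4: UCC Ser / UCC Ser — identical.
Codon 5: AUC Ile / AUC Ile — identical.
Codon 6: AUG Met / UGG Trp — nonsynonymous.
Codon 7: GGG Gly / GGG Gly — identical.
Codon 8: AGA Arg / CGG Arg — synonymous.
Codon 9: AUA Ile / AUA Ile — identical.
Nonsynonymous differences: 1.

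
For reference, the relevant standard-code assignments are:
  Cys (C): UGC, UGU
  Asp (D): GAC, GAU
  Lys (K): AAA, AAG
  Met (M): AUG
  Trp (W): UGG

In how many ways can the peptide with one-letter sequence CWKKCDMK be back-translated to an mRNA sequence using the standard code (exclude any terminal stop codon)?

Cys: 2 codons.
Trp: 1 codon.
Lys: 2 codons.
Lys: 2 codons.
Cys: 2 codons.
Asp: 2 codons.
Met: 1 codon.
Lys: 2 codons.
2 × 1 × 2 × 2 × 2 × 2 × 1 × 2 = 64.

64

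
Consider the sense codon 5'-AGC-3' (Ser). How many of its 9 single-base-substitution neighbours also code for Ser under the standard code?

1

Position 1: none → 0 synonymous.
Position 2: none → 0 synonymous.
Position 3: AGT → 1 synonymous.
Total: 0 + 0 + 1 = 1.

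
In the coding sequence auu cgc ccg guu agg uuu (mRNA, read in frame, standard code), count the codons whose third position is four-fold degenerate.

Codon 1 AUU (Ile): third position 3-fold.
Codon 2 CGC (Arg): third position 4-fold.
Codon 3 CCG (Pro): third position 4-fold.
Codon 4 GUU (Val): third position 4-fold.
Codon 5 AGG (Arg): third position 2-fold.
Codon 6 UUU (Phe): third position 2-fold.
Four-fold degenerate third positions: 3.

3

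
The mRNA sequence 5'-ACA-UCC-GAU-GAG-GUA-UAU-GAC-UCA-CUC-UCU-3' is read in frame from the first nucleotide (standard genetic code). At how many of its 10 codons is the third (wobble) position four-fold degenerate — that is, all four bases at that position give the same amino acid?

6

Codon 1 ACA (Thr): third position 4-fold.
Codon 2 UCC (Ser): third position 4-fold.
Codon 3 GAU (Asp): third position 2-fold.
Codon 4 GAG (Glu): third position 2-fold.
Codon 5 GUA (Val): third position 4-fold.
Codon 6 UAU (Tyr): third position 2-fold.
Codon 7 GAC (Asp): third position 2-fold.
Codon 8 UCA (Ser): third position 4-fold.
Codon 9 CUC (Leu): third position 4-fold.
Codon 10 UCU (Ser): third position 4-fold.
Four-fold degenerate third positions: 6.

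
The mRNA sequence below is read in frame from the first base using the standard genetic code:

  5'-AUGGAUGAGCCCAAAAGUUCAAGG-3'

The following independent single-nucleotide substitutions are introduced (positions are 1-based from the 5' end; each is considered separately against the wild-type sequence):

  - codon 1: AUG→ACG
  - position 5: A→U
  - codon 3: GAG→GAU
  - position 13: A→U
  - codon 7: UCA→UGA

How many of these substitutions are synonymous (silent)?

Codon 1: AUG (Met) → ACG (Thr) — missense.
Codon 2: GAU (Asp) → GUU (Val) — missense.
Codon 3: GAG (Glu) → GAU (Asp) — missense.
Codon 5: AAA (Lys) → UAA (Stop) — nonsense.
Codon 7: UCA (Ser) → UGA (Stop) — nonsense.
Synonymous: 0 of 5.

0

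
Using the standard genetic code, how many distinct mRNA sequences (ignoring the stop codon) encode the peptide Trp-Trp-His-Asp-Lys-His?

16

Trp: 1 codon.
Trp: 1 codon.
His: 2 codons.
Asp: 2 codons.
Lys: 2 codons.
His: 2 codons.
1 × 1 × 2 × 2 × 2 × 2 = 16.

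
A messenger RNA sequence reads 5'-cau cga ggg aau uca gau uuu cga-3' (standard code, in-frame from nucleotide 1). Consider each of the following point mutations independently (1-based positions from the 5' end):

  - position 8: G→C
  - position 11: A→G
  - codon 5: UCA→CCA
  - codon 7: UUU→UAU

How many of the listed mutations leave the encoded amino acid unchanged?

Codon 3: GGG (Gly) → GCG (Ala) — missense.
Codon 4: AAU (Asn) → AGU (Ser) — missense.
Codon 5: UCA (Ser) → CCA (Pro) — missense.
Codon 7: UUU (Phe) → UAU (Tyr) — missense.
Synonymous: 0 of 4.

0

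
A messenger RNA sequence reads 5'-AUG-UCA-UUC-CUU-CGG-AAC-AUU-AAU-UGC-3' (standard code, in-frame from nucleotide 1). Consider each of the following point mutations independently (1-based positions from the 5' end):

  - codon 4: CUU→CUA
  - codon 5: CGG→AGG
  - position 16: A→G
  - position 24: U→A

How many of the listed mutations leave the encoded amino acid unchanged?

2

Codon 4: CUU (Leu) → CUA (Leu) — synonymous.
Codon 5: CGG (Arg) → AGG (Arg) — synonymous.
Codon 6: AAC (Asn) → GAC (Asp) — missense.
Codon 8: AAU (Asn) → AAA (Lys) — missense.
Synonymous: 2 of 4.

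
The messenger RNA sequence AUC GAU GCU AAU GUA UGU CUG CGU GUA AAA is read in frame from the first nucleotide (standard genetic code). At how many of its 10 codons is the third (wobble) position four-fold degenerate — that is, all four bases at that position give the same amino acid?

Codon 1 AUC (Ile): third position 3-fold.
Codon 2 GAU (Asp): third position 2-fold.
Codon 3 GCU (Ala): third position 4-fold.
Codon 4 AAU (Asn): third position 2-fold.
Codon 5 GUA (Val): third position 4-fold.
Codon 6 UGU (Cys): third position 2-fold.
Codon 7 CUG (Leu): third position 4-fold.
Codon 8 CGU (Arg): third position 4-fold.
Codon 9 GUA (Val): third position 4-fold.
Codon 10 AAA (Lys): third position 2-fold.
Four-fold degenerate third positions: 5.

5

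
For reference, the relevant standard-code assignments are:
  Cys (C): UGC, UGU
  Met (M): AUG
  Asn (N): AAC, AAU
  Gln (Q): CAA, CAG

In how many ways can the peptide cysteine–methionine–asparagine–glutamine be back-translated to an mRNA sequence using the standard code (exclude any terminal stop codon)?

8

Cys: 2 codons.
Met: 1 codon.
Asn: 2 codons.
Gln: 2 codons.
2 × 1 × 2 × 2 = 8.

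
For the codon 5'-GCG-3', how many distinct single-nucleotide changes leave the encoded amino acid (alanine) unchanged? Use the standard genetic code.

Position 1: none → 0 synonymous.
Position 2: none → 0 synonymous.
Position 3: GCU, GCC, GCA → 3 synonymous.
Total: 0 + 0 + 3 = 3.

3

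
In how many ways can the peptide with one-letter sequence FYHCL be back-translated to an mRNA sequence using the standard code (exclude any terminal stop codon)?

Phe: 2 codons.
Tyr: 2 codons.
His: 2 codons.
Cys: 2 codons.
Leu: 6 codons.
2 × 2 × 2 × 2 × 6 = 96.

96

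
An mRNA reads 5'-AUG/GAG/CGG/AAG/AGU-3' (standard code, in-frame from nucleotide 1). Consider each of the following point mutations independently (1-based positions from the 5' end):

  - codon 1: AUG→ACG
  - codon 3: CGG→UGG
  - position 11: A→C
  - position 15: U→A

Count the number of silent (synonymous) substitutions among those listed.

0

Codon 1: AUG (Met) → ACG (Thr) — missense.
Codon 3: CGG (Arg) → UGG (Trp) — missense.
Codon 4: AAG (Lys) → ACG (Thr) — missense.
Codon 5: AGU (Ser) → AGA (Arg) — missense.
Synonymous: 0 of 4.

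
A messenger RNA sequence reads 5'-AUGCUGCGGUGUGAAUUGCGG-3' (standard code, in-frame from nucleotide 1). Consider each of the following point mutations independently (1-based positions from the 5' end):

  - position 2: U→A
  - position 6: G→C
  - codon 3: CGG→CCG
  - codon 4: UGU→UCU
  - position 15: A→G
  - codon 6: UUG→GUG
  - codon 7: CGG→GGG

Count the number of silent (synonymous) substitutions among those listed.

Codon 1: AUG (Met) → AAG (Lys) — missense.
Codon 2: CUG (Leu) → CUC (Leu) — synonymous.
Codon 3: CGG (Arg) → CCG (Pro) — missense.
Codon 4: UGU (Cys) → UCU (Ser) — missense.
Codon 5: GAA (Glu) → GAG (Glu) — synonymous.
Codon 6: UUG (Leu) → GUG (Val) — missense.
Codon 7: CGG (Arg) → GGG (Gly) — missense.
Synonymous: 2 of 7.

2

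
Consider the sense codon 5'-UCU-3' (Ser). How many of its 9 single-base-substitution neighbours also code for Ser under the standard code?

Position 1: none → 0 synonymous.
Position 2: none → 0 synonymous.
Position 3: UCC, UCA, UCG → 3 synonymous.
Total: 0 + 0 + 3 = 3.

3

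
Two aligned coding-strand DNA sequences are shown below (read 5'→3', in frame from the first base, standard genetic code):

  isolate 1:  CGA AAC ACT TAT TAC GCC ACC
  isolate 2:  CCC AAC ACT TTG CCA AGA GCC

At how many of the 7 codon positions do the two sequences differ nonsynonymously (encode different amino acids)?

Codon 1: CGA Arg / CCC Pro — nonsynonymous.
Codon 2: AAC Asn / AAC Asn — identical.
Codon 3: ACT Thr / ACT Thr — identical.
Codon 4: TAT Tyr / TTG Leu — nonsynonymous.
Codon 5: TAC Tyr / CCA Pro — nonsynonymous.
Codon 6: GCC Ala / AGA Arg — nonsynonymous.
Codon 7: ACC Thr / GCC Ala — nonsynonymous.
Nonsynonymous differences: 5.

5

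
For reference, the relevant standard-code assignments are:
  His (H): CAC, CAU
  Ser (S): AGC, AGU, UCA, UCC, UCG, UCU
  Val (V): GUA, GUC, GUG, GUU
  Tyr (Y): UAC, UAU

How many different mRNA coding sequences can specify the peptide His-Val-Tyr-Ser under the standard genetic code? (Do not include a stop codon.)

His: 2 codons.
Val: 4 codons.
Tyr: 2 codons.
Ser: 6 codons.
2 × 4 × 2 × 6 = 96.

96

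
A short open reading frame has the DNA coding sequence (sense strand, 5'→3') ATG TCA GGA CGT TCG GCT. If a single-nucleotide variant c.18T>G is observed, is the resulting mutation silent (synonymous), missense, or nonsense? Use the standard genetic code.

silent

Position 18 falls in codon 6: GCT → Ala.
After the substitution the codon is GCG → Ala.
Both encode Ala, so the change is synonymous.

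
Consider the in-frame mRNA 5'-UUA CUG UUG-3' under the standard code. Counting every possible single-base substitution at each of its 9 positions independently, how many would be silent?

8

Codon 1 (UUA, Leu): 2 synonymous substitutions.
Codon 2 (CUG, Leu): 4 synonymous substitutions.
Codon 3 (UUG, Leu): 2 synonymous substitutions.
Total: 2 + 4 + 2 = 8.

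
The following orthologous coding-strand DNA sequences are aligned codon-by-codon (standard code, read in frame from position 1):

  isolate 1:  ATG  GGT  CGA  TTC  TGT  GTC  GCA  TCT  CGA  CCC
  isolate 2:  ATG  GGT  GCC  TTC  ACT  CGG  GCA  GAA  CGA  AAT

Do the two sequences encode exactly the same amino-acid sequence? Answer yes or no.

no

Codon 1: ATG Met / ATG Met — identical.
Codon 2: GGT Gly / GGT Gly — identical.
Codon 3: CGA Arg / GCC Ala — nonsynonymous.
Codon 4: TTC Phe / TTC Phe — identical.
Codon 5: TGT Cys / ACT Thr — nonsynonymous.
Codon 6: GTC Val / CGG Arg — nonsynonymous.
Codon 7: GCA Ala / GCA Ala — identical.
Codon 8: TCT Ser / GAA Glu — nonsynonymous.
Codon 9: CGA Arg / CGA Arg — identical.
Codon 10: CCC Pro / AAT Asn — nonsynonymous.
Nonsynonymous differences: 5 → different protein.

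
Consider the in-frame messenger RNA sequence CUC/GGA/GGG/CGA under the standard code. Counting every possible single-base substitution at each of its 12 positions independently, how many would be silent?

Codon 1 (CUC, Leu): 3 synonymous substitutions.
Codon 2 (GGA, Gly): 3 synonymous substitutions.
Codon 3 (GGG, Gly): 3 synonymous substitutions.
Codon 4 (CGA, Arg): 4 synonymous substitutions.
Total: 3 + 3 + 3 + 4 = 13.

13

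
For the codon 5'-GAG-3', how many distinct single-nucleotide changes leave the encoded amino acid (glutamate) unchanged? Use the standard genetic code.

1

Position 1: none → 0 synonymous.
Position 2: none → 0 synonymous.
Position 3: GAA → 1 synonymous.
Total: 0 + 0 + 1 = 1.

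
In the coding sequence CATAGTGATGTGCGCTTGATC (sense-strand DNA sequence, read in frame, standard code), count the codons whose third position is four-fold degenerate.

Codon 1 CAT (His): third position 2-fold.
Codon 2 AGT (Ser): third position 2-fold.
Codon 3 GAT (Asp): third position 2-fold.
Codon 4 GTG (Val): third position 4-fold.
Codon 5 CGC (Arg): third position 4-fold.
Codon 6 TTG (Leu): third position 2-fold.
Codon 7 ATC (Ile): third position 3-fold.
Four-fold degenerate third positions: 2.

2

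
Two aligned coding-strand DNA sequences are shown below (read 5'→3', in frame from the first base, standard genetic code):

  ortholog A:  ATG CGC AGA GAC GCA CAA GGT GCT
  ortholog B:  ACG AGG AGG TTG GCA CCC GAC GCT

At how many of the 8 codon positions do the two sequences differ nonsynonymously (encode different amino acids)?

4

Codon 1: ATG Met / ACG Thr — nonsynonymous.
Codon 2: CGC Arg / AGG Arg — synonymous.
Codon 3: AGA Arg / AGG Arg — synonymous.
Codon 4: GAC Asp / TTG Leu — nonsynonymous.
Codon 5: GCA Ala / GCA Ala — identical.
Codon 6: CAA Gln / CCC Pro — nonsynonymous.
Codon 7: GGT Gly / GAC Asp — nonsynonymous.
Codon 8: GCT Ala / GCT Ala — identical.
Nonsynonymous differences: 4.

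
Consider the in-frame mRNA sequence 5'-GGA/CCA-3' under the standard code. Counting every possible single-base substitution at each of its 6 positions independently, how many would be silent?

6

Codon 1 (GGA, Gly): 3 synonymous substitutions.
Codon 2 (CCA, Pro): 3 synonymous substitutions.
Total: 3 + 3 = 6.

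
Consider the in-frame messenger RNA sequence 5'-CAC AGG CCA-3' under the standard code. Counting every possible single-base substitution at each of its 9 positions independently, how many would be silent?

Codon 1 (CAC, His): 1 synonymous substitution.
Codon 2 (AGG, Arg): 2 synonymous substitutions.
Codon 3 (CCA, Pro): 3 synonymous substitutions.
Total: 1 + 2 + 3 = 6.

6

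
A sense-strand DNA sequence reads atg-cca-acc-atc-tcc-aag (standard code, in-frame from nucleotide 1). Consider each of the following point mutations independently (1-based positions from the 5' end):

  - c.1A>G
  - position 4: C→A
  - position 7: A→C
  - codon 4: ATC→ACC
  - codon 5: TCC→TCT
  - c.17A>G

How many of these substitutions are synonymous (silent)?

1

Codon 1: ATG (Met) → GTG (Val) — missense.
Codon 2: CCA (Pro) → ACA (Thr) — missense.
Codon 3: ACC (Thr) → CCC (Pro) — missense.
Codon 4: ATC (Ile) → ACC (Thr) — missense.
Codon 5: TCC (Ser) → TCT (Ser) — synonymous.
Codon 6: AAG (Lys) → AGG (Arg) — missense.
Synonymous: 1 of 6.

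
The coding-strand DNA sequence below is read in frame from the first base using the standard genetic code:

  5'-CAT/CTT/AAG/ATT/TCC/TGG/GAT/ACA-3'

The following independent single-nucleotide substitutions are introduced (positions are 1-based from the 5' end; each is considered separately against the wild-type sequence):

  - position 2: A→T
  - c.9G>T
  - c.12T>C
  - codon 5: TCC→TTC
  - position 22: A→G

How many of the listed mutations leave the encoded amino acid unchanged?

1

Codon 1: CAT (His) → CTT (Leu) — missense.
Codon 3: AAG (Lys) → AAT (Asn) — missense.
Codon 4: ATT (Ile) → ATC (Ile) — synonymous.
Codon 5: TCC (Ser) → TTC (Phe) — missense.
Codon 8: ACA (Thr) → GCA (Ala) — missense.
Synonymous: 1 of 5.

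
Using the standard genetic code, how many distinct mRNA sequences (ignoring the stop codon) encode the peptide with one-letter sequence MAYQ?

Met: 1 codon.
Ala: 4 codons.
Tyr: 2 codons.
Gln: 2 codons.
1 × 4 × 2 × 2 = 16.

16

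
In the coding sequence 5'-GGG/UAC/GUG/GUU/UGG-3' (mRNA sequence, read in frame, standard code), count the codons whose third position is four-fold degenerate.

3

Codon 1 GGG (Gly): third position 4-fold.
Codon 2 UAC (Tyr): third position 2-fold.
Codon 3 GUG (Val): third position 4-fold.
Codon 4 GUU (Val): third position 4-fold.
Codon 5 UGG (Trp): third position 1-fold.
Four-fold degenerate third positions: 3.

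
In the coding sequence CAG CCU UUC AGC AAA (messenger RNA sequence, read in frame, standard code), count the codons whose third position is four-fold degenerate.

1

Codon 1 CAG (Gln): third position 2-fold.
Codon 2 CCU (Pro): third position 4-fold.
Codon 3 UUC (Phe): third position 2-fold.
Codon 4 AGC (Ser): third position 2-fold.
Codon 5 AAA (Lys): third position 2-fold.
Four-fold degenerate third positions: 1.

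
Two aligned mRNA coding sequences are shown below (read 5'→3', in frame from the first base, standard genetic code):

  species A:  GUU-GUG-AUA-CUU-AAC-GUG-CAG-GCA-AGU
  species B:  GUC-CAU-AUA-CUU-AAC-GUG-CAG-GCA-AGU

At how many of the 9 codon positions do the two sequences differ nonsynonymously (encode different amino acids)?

Codon 1: GUU Val / GUC Val — synonymous.
Codon 2: GUG Val / CAU His — nonsynonymous.
Codon 3: AUA Ile / AUA Ile — identical.
Codon 4: CUU Leu / CUU Leu — identical.
Codon 5: AAC Asn / AAC Asn — identical.
Codon 6: GUG Val / GUG Val — identical.
Codon 7: CAG Gln / CAG Gln — identical.
Codon 8: GCA Ala / GCA Ala — identical.
Codon 9: AGU Ser / AGU Ser — identical.
Nonsynonymous differences: 1.

1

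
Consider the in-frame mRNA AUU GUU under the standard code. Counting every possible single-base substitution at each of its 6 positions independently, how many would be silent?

Codon 1 (AUU, Ile): 2 synonymous substitutions.
Codon 2 (GUU, Val): 3 synonymous substitutions.
Total: 2 + 3 = 5.

5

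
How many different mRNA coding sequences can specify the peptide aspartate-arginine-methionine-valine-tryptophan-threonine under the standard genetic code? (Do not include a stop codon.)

192

Asp: 2 codons.
Arg: 6 codons.
Met: 1 codon.
Val: 4 codons.
Trp: 1 codon.
Thr: 4 codons.
2 × 6 × 1 × 4 × 1 × 4 = 192.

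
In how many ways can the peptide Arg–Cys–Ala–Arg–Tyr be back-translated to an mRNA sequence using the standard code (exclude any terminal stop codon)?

576

Arg: 6 codons.
Cys: 2 codons.
Ala: 4 codons.
Arg: 6 codons.
Tyr: 2 codons.
6 × 2 × 4 × 6 × 2 = 576.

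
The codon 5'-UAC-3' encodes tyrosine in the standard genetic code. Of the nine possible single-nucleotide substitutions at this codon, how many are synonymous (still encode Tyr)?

1

Position 1: none → 0 synonymous.
Position 2: none → 0 synonymous.
Position 3: UAU → 1 synonymous.
Total: 0 + 0 + 1 = 1.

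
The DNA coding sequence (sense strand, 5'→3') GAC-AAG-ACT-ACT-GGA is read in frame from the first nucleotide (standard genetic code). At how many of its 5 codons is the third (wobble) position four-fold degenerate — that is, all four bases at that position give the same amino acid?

3

Codon 1 GAC (Asp): third position 2-fold.
Codon 2 AAG (Lys): third position 2-fold.
Codon 3 ACT (Thr): third position 4-fold.
Codon 4 ACT (Thr): third position 4-fold.
Codon 5 GGA (Gly): third position 4-fold.
Four-fold degenerate third positions: 3.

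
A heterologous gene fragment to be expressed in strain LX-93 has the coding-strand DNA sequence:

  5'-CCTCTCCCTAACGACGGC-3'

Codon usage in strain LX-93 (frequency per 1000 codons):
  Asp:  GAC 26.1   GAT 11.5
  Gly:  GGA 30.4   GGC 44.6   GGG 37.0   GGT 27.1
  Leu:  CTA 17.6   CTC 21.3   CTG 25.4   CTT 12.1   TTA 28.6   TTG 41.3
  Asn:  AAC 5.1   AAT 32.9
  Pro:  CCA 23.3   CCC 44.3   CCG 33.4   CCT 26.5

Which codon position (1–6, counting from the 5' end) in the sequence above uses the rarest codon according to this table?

Codon 1 CCT (Pro): 26.5 per 1000.
Codon 2 CTC (Leu): 21.3 per 1000.
Codon 3 CCT (Pro): 26.5 per 1000.
Codon 4 AAC (Asn): 5.1 per 1000.
Codon 5 GAC (Asp): 26.1 per 1000.
Codon 6 GGC (Gly): 44.6 per 1000.
Lowest frequency is 5.1 at codon 4.

4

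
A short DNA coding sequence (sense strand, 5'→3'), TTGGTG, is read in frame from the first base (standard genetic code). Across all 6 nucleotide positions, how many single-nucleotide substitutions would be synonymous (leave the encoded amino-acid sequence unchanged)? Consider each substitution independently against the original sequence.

5

Codon 1 (TTG, Leu): 2 synonymous substitutions.
Codon 2 (GTG, Val): 3 synonymous substitutions.
Total: 2 + 3 = 5.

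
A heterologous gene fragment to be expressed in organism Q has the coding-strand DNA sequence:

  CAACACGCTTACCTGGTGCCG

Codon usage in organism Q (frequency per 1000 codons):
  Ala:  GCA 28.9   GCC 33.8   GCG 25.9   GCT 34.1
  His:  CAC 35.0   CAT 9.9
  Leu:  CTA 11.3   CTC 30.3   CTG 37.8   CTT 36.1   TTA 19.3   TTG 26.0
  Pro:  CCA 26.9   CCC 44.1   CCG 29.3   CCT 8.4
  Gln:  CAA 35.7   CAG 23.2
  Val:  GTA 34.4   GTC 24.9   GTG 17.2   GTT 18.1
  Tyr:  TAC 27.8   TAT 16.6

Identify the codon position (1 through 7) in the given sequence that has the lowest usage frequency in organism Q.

Codon 1 CAA (Gln): 35.7 per 1000.
Codon 2 CAC (His): 35.0 per 1000.
Codon 3 GCT (Ala): 34.1 per 1000.
Codon 4 TAC (Tyr): 27.8 per 1000.
Codon 5 CTG (Leu): 37.8 per 1000.
Codon 6 GTG (Val): 17.2 per 1000.
Codon 7 CCG (Pro): 29.3 per 1000.
Lowest frequency is 17.2 at codon 6.

6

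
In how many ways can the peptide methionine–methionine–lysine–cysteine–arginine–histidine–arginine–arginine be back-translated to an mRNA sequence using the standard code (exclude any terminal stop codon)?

1728

Met: 1 codon.
Met: 1 codon.
Lys: 2 codons.
Cys: 2 codons.
Arg: 6 codons.
His: 2 codons.
Arg: 6 codons.
Arg: 6 codons.
1 × 1 × 2 × 2 × 6 × 2 × 6 × 6 = 1728.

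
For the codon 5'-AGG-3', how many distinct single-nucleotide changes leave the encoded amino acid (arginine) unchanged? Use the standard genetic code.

2

Position 1: CGG → 1 synonymous.
Position 2: none → 0 synonymous.
Position 3: AGA → 1 synonymous.
Total: 1 + 0 + 1 = 2.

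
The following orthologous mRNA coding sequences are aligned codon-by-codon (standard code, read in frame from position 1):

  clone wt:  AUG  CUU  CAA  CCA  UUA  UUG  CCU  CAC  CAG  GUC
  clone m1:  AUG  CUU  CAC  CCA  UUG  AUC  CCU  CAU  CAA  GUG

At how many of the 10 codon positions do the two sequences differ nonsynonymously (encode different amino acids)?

2

Codon 1: AUG Met / AUG Met — identical.
Codon 2: CUU Leu / CUU Leu — identical.
Codon 3: CAA Gln / CAC His — nonsynonymous.
Codon 4: CCA Pro / CCA Pro — identical.
Codon 5: UUA Leu / UUG Leu — synonymous.
Codon 6: UUG Leu / AUC Ile — nonsynonymous.
Codon 7: CCU Pro / CCU Pro — identical.
Codon 8: CAC His / CAU His — synonymous.
Codon 9: CAG Gln / CAA Gln — synonymous.
Codon 10: GUC Val / GUG Val — synonymous.
Nonsynonymous differences: 2.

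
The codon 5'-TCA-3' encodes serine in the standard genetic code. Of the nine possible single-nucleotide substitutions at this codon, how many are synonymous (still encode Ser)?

3

Position 1: none → 0 synonymous.
Position 2: none → 0 synonymous.
Position 3: TCT, TCC, TCG → 3 synonymous.
Total: 0 + 0 + 3 = 3.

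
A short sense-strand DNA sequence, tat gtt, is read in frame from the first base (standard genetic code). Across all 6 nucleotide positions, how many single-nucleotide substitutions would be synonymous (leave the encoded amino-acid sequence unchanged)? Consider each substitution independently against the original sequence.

Codon 1 (TAT, Tyr): 1 synonymous substitution.
Codon 2 (GTT, Val): 3 synonymous substitutions.
Total: 1 + 3 = 4.

4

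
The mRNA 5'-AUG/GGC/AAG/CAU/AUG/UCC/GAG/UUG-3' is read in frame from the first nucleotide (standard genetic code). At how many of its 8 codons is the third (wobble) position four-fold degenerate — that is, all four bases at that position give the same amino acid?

2

Codon 1 AUG (Met): third position 1-fold.
Codon 2 GGC (Gly): third position 4-fold.
Codon 3 AAG (Lys): third position 2-fold.
Codon 4 CAU (His): third position 2-fold.
Codon 5 AUG (Met): third position 1-fold.
Codon 6 UCC (Ser): third position 4-fold.
Codon 7 GAG (Glu): third position 2-fold.
Codon 8 UUG (Leu): third position 2-fold.
Four-fold degenerate third positions: 2.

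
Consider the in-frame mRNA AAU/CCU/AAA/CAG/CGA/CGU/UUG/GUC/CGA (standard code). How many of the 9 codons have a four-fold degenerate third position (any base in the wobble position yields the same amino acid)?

5

Codon 1 AAU (Asn): third position 2-fold.
Codon 2 CCU (Pro): third position 4-fold.
Codon 3 AAA (Lys): third position 2-fold.
Codon 4 CAG (Gln): third position 2-fold.
Codon 5 CGA (Arg): third position 4-fold.
Codon 6 CGU (Arg): third position 4-fold.
Codon 7 UUG (Leu): third position 2-fold.
Codon 8 GUC (Val): third position 4-fold.
Codon 9 CGA (Arg): third position 4-fold.
Four-fold degenerate third positions: 5.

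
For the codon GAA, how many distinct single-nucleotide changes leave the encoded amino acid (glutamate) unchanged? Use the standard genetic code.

Position 1: none → 0 synonymous.
Position 2: none → 0 synonymous.
Position 3: GAG → 1 synonymous.
Total: 0 + 0 + 1 = 1.

1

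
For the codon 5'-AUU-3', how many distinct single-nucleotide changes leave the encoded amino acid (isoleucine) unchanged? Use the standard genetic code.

Position 1: none → 0 synonymous.
Position 2: none → 0 synonymous.
Position 3: AUC, AUA → 2 synonymous.
Total: 0 + 0 + 2 = 2.

2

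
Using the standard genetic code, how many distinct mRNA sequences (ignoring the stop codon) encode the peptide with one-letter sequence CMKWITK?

Cys: 2 codons.
Met: 1 codon.
Lys: 2 codons.
Trp: 1 codon.
Ile: 3 codons.
Thr: 4 codons.
Lys: 2 codons.
2 × 1 × 2 × 1 × 3 × 4 × 2 = 96.

96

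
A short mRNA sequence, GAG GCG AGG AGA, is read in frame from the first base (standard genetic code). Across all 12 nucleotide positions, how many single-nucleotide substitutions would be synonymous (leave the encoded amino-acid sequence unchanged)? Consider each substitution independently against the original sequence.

8

Codon 1 (GAG, Glu): 1 synonymous substitution.
Codon 2 (GCG, Ala): 3 synonymous substitutions.
Codon 3 (AGG, Arg): 2 synonymous substitutions.
Codon 4 (AGA, Arg): 2 synonymous substitutions.
Total: 1 + 3 + 2 + 2 = 8.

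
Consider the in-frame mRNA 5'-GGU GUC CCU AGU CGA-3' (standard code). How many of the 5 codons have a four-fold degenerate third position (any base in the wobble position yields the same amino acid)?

Codon 1 GGU (Gly): third position 4-fold.
Codon 2 GUC (Val): third position 4-fold.
Codon 3 CCU (Pro): third position 4-fold.
Codon 4 AGU (Ser): third position 2-fold.
Codon 5 CGA (Arg): third position 4-fold.
Four-fold degenerate third positions: 4.

4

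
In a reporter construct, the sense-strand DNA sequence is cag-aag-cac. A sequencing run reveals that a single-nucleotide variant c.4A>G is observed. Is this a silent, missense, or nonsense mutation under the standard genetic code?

missense

Position 4 falls in codon 2: AAG → Lys.
After the substitution the codon is GAG → Glu.
Lys ≠ Glu, so this is a missense mutation.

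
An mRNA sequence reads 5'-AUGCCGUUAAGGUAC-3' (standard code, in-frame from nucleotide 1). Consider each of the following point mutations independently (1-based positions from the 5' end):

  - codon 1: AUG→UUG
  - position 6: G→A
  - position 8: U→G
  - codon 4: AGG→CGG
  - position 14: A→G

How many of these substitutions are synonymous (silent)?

Codon 1: AUG (Met) → UUG (Leu) — missense.
Codon 2: CCG (Pro) → CCA (Pro) — synonymous.
Codon 3: UUA (Leu) → UGA (Stop) — nonsense.
Codon 4: AGG (Arg) → CGG (Arg) — synonymous.
Codon 5: UAC (Tyr) → UGC (Cys) — missense.
Synonymous: 2 of 5.

2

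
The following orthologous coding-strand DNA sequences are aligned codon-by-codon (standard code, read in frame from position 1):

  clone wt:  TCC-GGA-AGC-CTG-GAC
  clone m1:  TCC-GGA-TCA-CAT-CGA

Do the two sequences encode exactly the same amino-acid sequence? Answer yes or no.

Codon 1: TCC Ser / TCC Ser — identical.
Codon 2: GGA Gly / GGA Gly — identical.
Codon 3: AGC Ser / TCA Ser — synonymous.
Codon 4: CTG Leu / CAT His — nonsynonymous.
Codon 5: GAC Asp / CGA Arg — nonsynonymous.
Nonsynonymous differences: 2 → different protein.

no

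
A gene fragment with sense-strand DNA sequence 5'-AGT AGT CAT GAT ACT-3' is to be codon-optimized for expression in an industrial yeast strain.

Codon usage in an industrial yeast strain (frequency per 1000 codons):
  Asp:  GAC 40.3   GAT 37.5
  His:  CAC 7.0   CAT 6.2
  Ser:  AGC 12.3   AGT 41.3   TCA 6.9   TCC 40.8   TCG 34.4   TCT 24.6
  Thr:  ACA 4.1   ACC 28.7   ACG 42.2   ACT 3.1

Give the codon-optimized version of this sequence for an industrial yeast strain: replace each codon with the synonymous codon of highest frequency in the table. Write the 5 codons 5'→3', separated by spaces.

AGT AGT CAC GAC ACG

Codon 1 (Ser): best is AGT at 41.3.
Codon 2 (Ser): best is AGT at 41.3.
Codon 3 (His): best is CAC at 7.0.
Codon 4 (Asp): best is GAC at 40.3.
Codon 5 (Thr): best is ACG at 42.2.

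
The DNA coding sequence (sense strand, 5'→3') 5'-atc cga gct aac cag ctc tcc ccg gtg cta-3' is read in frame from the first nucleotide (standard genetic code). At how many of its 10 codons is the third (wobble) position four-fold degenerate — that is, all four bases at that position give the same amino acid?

7

Codon 1 ATC (Ile): third position 3-fold.
Codon 2 CGA (Arg): third position 4-fold.
Codon 3 GCT (Ala): third position 4-fold.
Codon 4 AAC (Asn): third position 2-fold.
Codon 5 CAG (Gln): third position 2-fold.
Codon 6 CTC (Leu): third position 4-fold.
Codon 7 TCC (Ser): third position 4-fold.
Codon 8 CCG (Pro): third position 4-fold.
Codon 9 GTG (Val): third position 4-fold.
Codon 10 CTA (Leu): third position 4-fold.
Four-fold degenerate third positions: 7.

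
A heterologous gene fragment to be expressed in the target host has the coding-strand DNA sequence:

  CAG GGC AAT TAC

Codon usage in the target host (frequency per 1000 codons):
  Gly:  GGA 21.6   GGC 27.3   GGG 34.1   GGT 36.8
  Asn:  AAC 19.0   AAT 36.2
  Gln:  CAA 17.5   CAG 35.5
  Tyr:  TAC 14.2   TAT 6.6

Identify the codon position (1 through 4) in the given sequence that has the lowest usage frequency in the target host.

Codon 1 CAG (Gln): 35.5 per 1000.
Codon 2 GGC (Gly): 27.3 per 1000.
Codon 3 AAT (Asn): 36.2 per 1000.
Codon 4 TAC (Tyr): 14.2 per 1000.
Lowest frequency is 14.2 at codon 4.

4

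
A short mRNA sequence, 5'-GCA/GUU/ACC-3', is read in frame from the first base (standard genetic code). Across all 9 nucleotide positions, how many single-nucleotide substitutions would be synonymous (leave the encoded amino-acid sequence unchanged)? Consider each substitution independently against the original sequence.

Codon 1 (GCA, Ala): 3 synonymous substitutions.
Codon 2 (GUU, Val): 3 synonymous substitutions.
Codon 3 (ACC, Thr): 3 synonymous substitutions.
Total: 3 + 3 + 3 = 9.

9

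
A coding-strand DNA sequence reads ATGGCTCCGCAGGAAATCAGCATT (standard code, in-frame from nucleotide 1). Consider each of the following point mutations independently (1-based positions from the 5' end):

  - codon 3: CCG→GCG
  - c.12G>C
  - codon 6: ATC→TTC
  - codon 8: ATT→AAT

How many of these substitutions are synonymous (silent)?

0

Codon 3: CCG (Pro) → GCG (Ala) — missense.
Codon 4: CAG (Gln) → CAC (His) — missense.
Codon 6: ATC (Ile) → TTC (Phe) — missense.
Codon 8: ATT (Ile) → AAT (Asn) — missense.
Synonymous: 0 of 4.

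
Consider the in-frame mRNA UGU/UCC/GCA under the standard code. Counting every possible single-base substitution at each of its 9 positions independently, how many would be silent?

7

Codon 1 (UGU, Cys): 1 synonymous substitution.
Codon 2 (UCC, Ser): 3 synonymous substitutions.
Codon 3 (GCA, Ala): 3 synonymous substitutions.
Total: 1 + 3 + 3 = 7.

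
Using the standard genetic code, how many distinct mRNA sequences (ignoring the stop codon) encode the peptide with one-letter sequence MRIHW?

36

Met: 1 codon.
Arg: 6 codons.
Ile: 3 codons.
His: 2 codons.
Trp: 1 codon.
1 × 6 × 3 × 2 × 1 = 36.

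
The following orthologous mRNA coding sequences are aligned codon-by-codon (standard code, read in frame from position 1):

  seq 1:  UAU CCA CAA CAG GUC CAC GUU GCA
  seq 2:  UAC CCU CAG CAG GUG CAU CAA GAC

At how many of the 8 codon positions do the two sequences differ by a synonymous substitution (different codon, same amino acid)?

Codon 1: UAU Tyr / UAC Tyr — synonymous.
Codon 2: CCA Pro / CCU Pro — synonymous.
Codon 3: CAA Gln / CAG Gln — synonymous.
Codon 4: CAG Gln / CAG Gln — identical.
Codon 5: GUC Val / GUG Val — synonymous.
Codon 6: CAC His / CAU His — synonymous.
Codon 7: GUU Val / CAA Gln — nonsynonymous.
Codon 8: GCA Ala / GAC Asp — nonsynonymous.
Synonymous differences: 5.

5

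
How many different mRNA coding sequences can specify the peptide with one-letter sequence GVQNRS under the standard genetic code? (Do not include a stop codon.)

Gly: 4 codons.
Val: 4 codons.
Gln: 2 codons.
Asn: 2 codons.
Arg: 6 codons.
Ser: 6 codons.
4 × 4 × 2 × 2 × 6 × 6 = 2304.

2304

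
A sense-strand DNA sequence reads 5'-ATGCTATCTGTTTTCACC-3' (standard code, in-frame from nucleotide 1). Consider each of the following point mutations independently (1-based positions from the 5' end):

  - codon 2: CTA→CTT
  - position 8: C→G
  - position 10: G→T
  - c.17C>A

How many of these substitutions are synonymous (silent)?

Codon 2: CTA (Leu) → CTT (Leu) — synonymous.
Codon 3: TCT (Ser) → TGT (Cys) — missense.
Codon 4: GTT (Val) → TTT (Phe) — missense.
Codon 6: ACC (Thr) → AAC (Asn) — missense.
Synonymous: 1 of 4.

1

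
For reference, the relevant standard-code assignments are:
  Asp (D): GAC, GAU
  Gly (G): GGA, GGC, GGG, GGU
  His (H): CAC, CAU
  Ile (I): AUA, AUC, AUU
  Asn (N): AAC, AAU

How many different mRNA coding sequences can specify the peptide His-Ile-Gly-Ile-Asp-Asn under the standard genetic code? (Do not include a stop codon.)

288

His: 2 codons.
Ile: 3 codons.
Gly: 4 codons.
Ile: 3 codons.
Asp: 2 codons.
Asn: 2 codons.
2 × 3 × 4 × 3 × 2 × 2 = 288.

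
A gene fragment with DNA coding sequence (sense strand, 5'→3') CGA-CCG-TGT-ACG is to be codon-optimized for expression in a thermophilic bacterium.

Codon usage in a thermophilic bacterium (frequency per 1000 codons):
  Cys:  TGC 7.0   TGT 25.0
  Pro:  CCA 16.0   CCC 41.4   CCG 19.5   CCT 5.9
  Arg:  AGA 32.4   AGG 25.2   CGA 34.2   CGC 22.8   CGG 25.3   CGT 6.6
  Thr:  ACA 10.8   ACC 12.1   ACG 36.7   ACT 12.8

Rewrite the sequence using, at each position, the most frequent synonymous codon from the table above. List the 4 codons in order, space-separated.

Codon 1 (Arg): best is CGA at 34.2.
Codon 2 (Pro): best is CCC at 41.4.
Codon 3 (Cys): best is TGT at 25.0.
Codon 4 (Thr): best is ACG at 36.7.

CGA CCC TGT ACG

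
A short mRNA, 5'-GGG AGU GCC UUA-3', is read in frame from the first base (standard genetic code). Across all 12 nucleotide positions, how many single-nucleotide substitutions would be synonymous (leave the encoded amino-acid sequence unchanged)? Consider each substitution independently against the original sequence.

9

Codon 1 (GGG, Gly): 3 synonymous substitutions.
Codon 2 (AGU, Ser): 1 synonymous substitution.
Codon 3 (GCC, Ala): 3 synonymous substitutions.
Codon 4 (UUA, Leu): 2 synonymous substitutions.
Total: 3 + 1 + 3 + 2 = 9.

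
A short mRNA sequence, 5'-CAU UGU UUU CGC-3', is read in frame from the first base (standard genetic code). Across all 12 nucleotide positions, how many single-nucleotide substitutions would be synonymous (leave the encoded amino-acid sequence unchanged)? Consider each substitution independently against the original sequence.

Codon 1 (CAU, His): 1 synonymous substitution.
Codon 2 (UGU, Cys): 1 synonymous substitution.
Codon 3 (UUU, Phe): 1 synonymous substitution.
Codon 4 (CGC, Arg): 3 synonymous substitutions.
Total: 1 + 1 + 1 + 3 = 6.

6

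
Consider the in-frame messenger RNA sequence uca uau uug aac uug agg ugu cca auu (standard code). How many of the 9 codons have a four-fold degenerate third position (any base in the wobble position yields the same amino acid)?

Codon 1 UCA (Ser): third position 4-fold.
Codon 2 UAU (Tyr): third position 2-fold.
Codon 3 UUG (Leu): third position 2-fold.
Codon 4 AAC (Asn): third position 2-fold.
Codon 5 UUG (Leu): third position 2-fold.
Codon 6 AGG (Arg): third position 2-fold.
Codon 7 UGU (Cys): third position 2-fold.
Codon 8 CCA (Pro): third position 4-fold.
Codon 9 AUU (Ile): third position 3-fold.
Four-fold degenerate third positions: 2.

2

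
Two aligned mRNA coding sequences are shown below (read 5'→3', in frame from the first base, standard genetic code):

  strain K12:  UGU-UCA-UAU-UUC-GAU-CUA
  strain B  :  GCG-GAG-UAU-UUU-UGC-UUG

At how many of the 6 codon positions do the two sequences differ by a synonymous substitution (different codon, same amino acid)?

2

Codon 1: UGU Cys / GCG Ala — nonsynonymous.
Codon 2: UCA Ser / GAG Glu — nonsynonymous.
Codon 3: UAU Tyr / UAU Tyr — identical.
Codon 4: UUC Phe / UUU Phe — synonymous.
Codon 5: GAU Asp / UGC Cys — nonsynonymous.
Codon 6: CUA Leu / UUG Leu — synonymous.
Synonymous differences: 2.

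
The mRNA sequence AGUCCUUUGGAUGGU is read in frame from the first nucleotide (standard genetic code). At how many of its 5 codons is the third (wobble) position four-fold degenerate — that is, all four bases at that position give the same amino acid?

Codon 1 AGU (Ser): third position 2-fold.
Codon 2 CCU (Pro): third position 4-fold.
Codon 3 UUG (Leu): third position 2-fold.
Codon 4 GAU (Asp): third position 2-fold.
Codon 5 GGU (Gly): third position 4-fold.
Four-fold degenerate third positions: 2.

2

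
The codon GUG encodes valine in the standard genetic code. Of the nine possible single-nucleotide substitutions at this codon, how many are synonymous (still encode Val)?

3

Position 1: none → 0 synonymous.
Position 2: none → 0 synonymous.
Position 3: GUU, GUC, GUA → 3 synonymous.
Total: 0 + 0 + 3 = 3.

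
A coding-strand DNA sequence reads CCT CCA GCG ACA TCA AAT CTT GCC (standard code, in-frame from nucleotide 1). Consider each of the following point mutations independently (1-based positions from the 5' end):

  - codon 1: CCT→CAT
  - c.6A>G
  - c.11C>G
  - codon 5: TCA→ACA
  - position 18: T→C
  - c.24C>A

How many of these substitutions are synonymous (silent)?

Codon 1: CCT (Pro) → CAT (His) — missense.
Codon 2: CCA (Pro) → CCG (Pro) — synonymous.
Codon 4: ACA (Thr) → AGA (Arg) — missense.
Codon 5: TCA (Ser) → ACA (Thr) — missense.
Codon 6: AAT (Asn) → AAC (Asn) — synonymous.
Codon 8: GCC (Ala) → GCA (Ala) — synonymous.
Synonymous: 3 of 6.

3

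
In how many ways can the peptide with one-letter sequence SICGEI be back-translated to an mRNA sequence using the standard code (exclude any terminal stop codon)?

864

Ser: 6 codons.
Ile: 3 codons.
Cys: 2 codons.
Gly: 4 codons.
Glu: 2 codons.
Ile: 3 codons.
6 × 3 × 2 × 4 × 2 × 3 = 864.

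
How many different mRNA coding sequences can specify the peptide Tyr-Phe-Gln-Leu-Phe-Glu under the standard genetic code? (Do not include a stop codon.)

Tyr: 2 codons.
Phe: 2 codons.
Gln: 2 codons.
Leu: 6 codons.
Phe: 2 codons.
Glu: 2 codons.
2 × 2 × 2 × 6 × 2 × 2 = 192.

192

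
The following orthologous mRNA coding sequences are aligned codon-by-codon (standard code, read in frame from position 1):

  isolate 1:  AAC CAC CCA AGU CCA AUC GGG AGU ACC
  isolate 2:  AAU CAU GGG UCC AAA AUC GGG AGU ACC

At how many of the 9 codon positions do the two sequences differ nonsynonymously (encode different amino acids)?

Codon 1: AAC Asn / AAU Asn — synonymous.
Codon 2: CAC His / CAU His — synonymous.
Codon 3: CCA Pro / GGG Gly — nonsynonymous.
Codon 4: AGU Ser / UCC Ser — synonymous.
Codon 5: CCA Pro / AAA Lys — nonsynonymous.
Codon 6: AUC Ile / AUC Ile — identical.
Codon 7: GGG Gly / GGG Gly — identical.
Codon 8: AGU Ser / AGU Ser — identical.
Codon 9: ACC Thr / ACC Thr — identical.
Nonsynonymous differences: 2.

2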